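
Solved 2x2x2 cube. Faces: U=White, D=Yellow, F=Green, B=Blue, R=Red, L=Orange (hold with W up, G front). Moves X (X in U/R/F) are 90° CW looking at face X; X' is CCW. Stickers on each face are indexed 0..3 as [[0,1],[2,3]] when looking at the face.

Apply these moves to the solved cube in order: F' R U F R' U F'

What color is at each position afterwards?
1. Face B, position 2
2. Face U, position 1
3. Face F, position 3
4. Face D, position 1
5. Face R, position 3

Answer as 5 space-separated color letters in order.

Answer: R R Y B G

Derivation:
After move 1 (F'): F=GGGG U=WWRR R=YRYR D=OOYY L=OWOW
After move 2 (R): R=YYRR U=WGRG F=GOGY D=OBYB B=RBWB
After move 3 (U): U=RWGG F=YYGY R=RBRR B=OWWB L=GOOW
After move 4 (F): F=GYYY U=RWWO R=GBGR D=RRYB L=GOOB
After move 5 (R'): R=BRGG U=RWWO F=GWYO D=RYYY B=BWRB
After move 6 (U): U=WROW F=BRYO R=BWGG B=GORB L=GWOB
After move 7 (F'): F=ROBY U=WRBG R=YWRG D=WBYY L=GWOO
Query 1: B[2] = R
Query 2: U[1] = R
Query 3: F[3] = Y
Query 4: D[1] = B
Query 5: R[3] = G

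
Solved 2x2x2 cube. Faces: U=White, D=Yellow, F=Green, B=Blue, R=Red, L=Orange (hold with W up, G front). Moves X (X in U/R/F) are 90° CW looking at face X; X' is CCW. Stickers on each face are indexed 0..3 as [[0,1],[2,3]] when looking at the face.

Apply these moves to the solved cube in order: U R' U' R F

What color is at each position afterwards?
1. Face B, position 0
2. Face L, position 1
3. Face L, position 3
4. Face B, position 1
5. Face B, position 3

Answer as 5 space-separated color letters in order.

After move 1 (U): U=WWWW F=RRGG R=BBRR B=OOBB L=GGOO
After move 2 (R'): R=BRBR U=WBWO F=RWGW D=YRYG B=YOYB
After move 3 (U'): U=BOWW F=GGGW R=RWBR B=BRYB L=YOOO
After move 4 (R): R=BRRW U=BGWW F=GRGG D=YYYB B=WROB
After move 5 (F): F=GGGR U=BGOO R=WRWW D=RBYB L=YYOY
Query 1: B[0] = W
Query 2: L[1] = Y
Query 3: L[3] = Y
Query 4: B[1] = R
Query 5: B[3] = B

Answer: W Y Y R B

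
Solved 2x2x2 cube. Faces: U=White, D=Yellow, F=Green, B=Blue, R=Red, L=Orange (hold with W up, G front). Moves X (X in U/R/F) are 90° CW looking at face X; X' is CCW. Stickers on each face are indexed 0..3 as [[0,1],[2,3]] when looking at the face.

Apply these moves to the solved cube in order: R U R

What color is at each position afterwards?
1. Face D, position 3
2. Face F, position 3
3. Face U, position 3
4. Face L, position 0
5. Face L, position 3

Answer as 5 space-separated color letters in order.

After move 1 (R): R=RRRR U=WGWG F=GYGY D=YBYB B=WBWB
After move 2 (U): U=WWGG F=RRGY R=WBRR B=OOWB L=GYOO
After move 3 (R): R=RWRB U=WRGY F=RBGB D=YWYO B=GOWB
Query 1: D[3] = O
Query 2: F[3] = B
Query 3: U[3] = Y
Query 4: L[0] = G
Query 5: L[3] = O

Answer: O B Y G O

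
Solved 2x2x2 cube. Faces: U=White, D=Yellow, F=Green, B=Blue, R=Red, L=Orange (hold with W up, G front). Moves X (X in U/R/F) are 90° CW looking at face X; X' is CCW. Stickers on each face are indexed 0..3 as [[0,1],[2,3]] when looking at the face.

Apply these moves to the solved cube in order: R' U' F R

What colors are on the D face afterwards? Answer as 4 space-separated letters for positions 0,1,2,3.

Answer: R Y Y R

Derivation:
After move 1 (R'): R=RRRR U=WBWB F=GWGW D=YGYG B=YBYB
After move 2 (U'): U=BBWW F=OOGW R=GWRR B=RRYB L=YBOO
After move 3 (F): F=GOWO U=BBOB R=WWWR D=RGYG L=YYOG
After move 4 (R): R=WWRW U=BOOO F=GGWG D=RYYR B=BRBB
Query: D face = RYYR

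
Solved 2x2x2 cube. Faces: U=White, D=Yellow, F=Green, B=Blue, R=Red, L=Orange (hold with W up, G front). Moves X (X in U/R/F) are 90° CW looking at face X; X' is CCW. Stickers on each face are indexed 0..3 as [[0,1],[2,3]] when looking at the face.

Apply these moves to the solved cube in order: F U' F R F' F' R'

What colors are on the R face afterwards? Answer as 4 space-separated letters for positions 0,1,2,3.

Answer: W G R R

Derivation:
After move 1 (F): F=GGGG U=WWOO R=WRWR D=RRYY L=OYOY
After move 2 (U'): U=WOWO F=OYGG R=GGWR B=WRBB L=BBOY
After move 3 (F): F=GOGY U=WOYB R=WGOR D=WGYY L=BROR
After move 4 (R): R=OWRG U=WOYY F=GGGY D=WBYW B=BROB
After move 5 (F'): F=GYGG U=WOOR R=BWWG D=RRYW L=BYOY
After move 6 (F'): F=YGGG U=WOBW R=RWRG D=YYYW L=BROO
After move 7 (R'): R=WGRR U=WOBB F=YOGW D=YGYG B=WRYB
Query: R face = WGRR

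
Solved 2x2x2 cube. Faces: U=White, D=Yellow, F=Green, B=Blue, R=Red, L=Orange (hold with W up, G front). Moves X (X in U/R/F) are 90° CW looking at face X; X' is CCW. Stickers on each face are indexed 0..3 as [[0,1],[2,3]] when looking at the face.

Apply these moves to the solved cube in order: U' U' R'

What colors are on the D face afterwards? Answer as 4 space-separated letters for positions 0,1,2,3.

Answer: Y B Y G

Derivation:
After move 1 (U'): U=WWWW F=OOGG R=GGRR B=RRBB L=BBOO
After move 2 (U'): U=WWWW F=BBGG R=OORR B=GGBB L=RROO
After move 3 (R'): R=OROR U=WBWG F=BWGW D=YBYG B=YGYB
Query: D face = YBYG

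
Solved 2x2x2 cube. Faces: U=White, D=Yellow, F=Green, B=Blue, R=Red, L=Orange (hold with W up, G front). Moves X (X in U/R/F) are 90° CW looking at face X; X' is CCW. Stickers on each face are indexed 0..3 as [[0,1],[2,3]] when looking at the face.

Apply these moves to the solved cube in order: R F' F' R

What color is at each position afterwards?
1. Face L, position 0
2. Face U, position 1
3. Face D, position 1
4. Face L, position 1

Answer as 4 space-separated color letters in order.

Answer: O G W R

Derivation:
After move 1 (R): R=RRRR U=WGWG F=GYGY D=YBYB B=WBWB
After move 2 (F'): F=YYGG U=WGRR R=BRYR D=OOYB L=OGOW
After move 3 (F'): F=YGYG U=WGBY R=OROR D=GWYB L=OROR
After move 4 (R): R=OORR U=WGBG F=YWYB D=GWYW B=YBGB
Query 1: L[0] = O
Query 2: U[1] = G
Query 3: D[1] = W
Query 4: L[1] = R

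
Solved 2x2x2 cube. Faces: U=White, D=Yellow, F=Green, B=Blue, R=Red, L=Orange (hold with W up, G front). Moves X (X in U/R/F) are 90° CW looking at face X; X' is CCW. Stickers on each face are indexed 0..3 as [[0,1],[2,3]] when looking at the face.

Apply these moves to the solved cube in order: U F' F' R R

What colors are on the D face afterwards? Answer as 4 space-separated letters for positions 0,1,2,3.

Answer: W W Y Y

Derivation:
After move 1 (U): U=WWWW F=RRGG R=BBRR B=OOBB L=GGOO
After move 2 (F'): F=RGRG U=WWBR R=YBYR D=GOYY L=GWOW
After move 3 (F'): F=GGRR U=WWYY R=OBGR D=WWYY L=GROB
After move 4 (R): R=GORB U=WGYR F=GWRY D=WBYO B=YOWB
After move 5 (R): R=RGBO U=WWYY F=GBRO D=WWYY B=ROGB
Query: D face = WWYY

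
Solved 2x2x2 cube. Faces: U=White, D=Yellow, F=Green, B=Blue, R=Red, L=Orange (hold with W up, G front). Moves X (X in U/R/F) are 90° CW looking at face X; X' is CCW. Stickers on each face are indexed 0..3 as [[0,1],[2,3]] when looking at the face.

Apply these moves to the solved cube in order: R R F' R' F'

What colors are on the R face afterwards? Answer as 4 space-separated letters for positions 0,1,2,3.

After move 1 (R): R=RRRR U=WGWG F=GYGY D=YBYB B=WBWB
After move 2 (R): R=RRRR U=WYWY F=GBGB D=YWYW B=GBGB
After move 3 (F'): F=BBGG U=WYRR R=WRYR D=OOYW L=OYOW
After move 4 (R'): R=RRWY U=WGRG F=BYGR D=OBYG B=WBOB
After move 5 (F'): F=YRBG U=WGRW R=BROY D=YWYG L=OGOR
Query: R face = BROY

Answer: B R O Y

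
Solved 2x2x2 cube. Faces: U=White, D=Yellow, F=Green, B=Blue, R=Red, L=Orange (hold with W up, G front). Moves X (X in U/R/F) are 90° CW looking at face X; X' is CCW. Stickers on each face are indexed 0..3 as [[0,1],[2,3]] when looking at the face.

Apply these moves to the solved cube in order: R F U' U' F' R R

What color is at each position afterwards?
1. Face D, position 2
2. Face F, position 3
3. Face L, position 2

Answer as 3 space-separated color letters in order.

Answer: Y G O

Derivation:
After move 1 (R): R=RRRR U=WGWG F=GYGY D=YBYB B=WBWB
After move 2 (F): F=GGYY U=WGOO R=WRGR D=RRYB L=OYOB
After move 3 (U'): U=GOWO F=OYYY R=GGGR B=WRWB L=WBOB
After move 4 (U'): U=OOGW F=WBYY R=OYGR B=GGWB L=WROB
After move 5 (F'): F=BYWY U=OOOG R=RYRR D=RBYB L=WWOG
After move 6 (R): R=RRRY U=OYOY F=BBWB D=RWYG B=GGOB
After move 7 (R): R=RRYR U=OBOB F=BWWG D=ROYG B=YGYB
Query 1: D[2] = Y
Query 2: F[3] = G
Query 3: L[2] = O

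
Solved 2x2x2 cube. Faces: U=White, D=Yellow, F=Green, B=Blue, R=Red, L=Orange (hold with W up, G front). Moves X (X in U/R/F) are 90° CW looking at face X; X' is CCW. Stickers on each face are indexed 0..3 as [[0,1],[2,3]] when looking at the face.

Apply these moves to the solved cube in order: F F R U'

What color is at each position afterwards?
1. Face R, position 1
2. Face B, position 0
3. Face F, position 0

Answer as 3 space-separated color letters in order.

After move 1 (F): F=GGGG U=WWOO R=WRWR D=RRYY L=OYOY
After move 2 (F): F=GGGG U=WWYY R=OROR D=WWYY L=OROR
After move 3 (R): R=OORR U=WGYG F=GWGY D=WBYB B=YBWB
After move 4 (U'): U=GGWY F=ORGY R=GWRR B=OOWB L=YBOR
Query 1: R[1] = W
Query 2: B[0] = O
Query 3: F[0] = O

Answer: W O O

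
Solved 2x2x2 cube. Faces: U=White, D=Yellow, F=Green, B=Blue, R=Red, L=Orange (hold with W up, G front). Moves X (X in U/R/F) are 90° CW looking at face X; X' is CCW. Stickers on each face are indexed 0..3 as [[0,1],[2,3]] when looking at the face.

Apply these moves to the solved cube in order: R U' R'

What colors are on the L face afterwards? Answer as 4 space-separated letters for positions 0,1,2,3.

Answer: W B O O

Derivation:
After move 1 (R): R=RRRR U=WGWG F=GYGY D=YBYB B=WBWB
After move 2 (U'): U=GGWW F=OOGY R=GYRR B=RRWB L=WBOO
After move 3 (R'): R=YRGR U=GWWR F=OGGW D=YOYY B=BRBB
Query: L face = WBOO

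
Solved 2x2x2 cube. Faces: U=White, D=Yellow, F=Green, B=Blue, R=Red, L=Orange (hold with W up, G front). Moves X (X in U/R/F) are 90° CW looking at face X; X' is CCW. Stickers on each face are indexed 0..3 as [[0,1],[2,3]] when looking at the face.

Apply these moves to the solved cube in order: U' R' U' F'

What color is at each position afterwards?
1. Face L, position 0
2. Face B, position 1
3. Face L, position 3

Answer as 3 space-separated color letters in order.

After move 1 (U'): U=WWWW F=OOGG R=GGRR B=RRBB L=BBOO
After move 2 (R'): R=GRGR U=WBWR F=OWGW D=YOYG B=YRYB
After move 3 (U'): U=BRWW F=BBGW R=OWGR B=GRYB L=YROO
After move 4 (F'): F=BWBG U=BROG R=OWYR D=ROYG L=YWOW
Query 1: L[0] = Y
Query 2: B[1] = R
Query 3: L[3] = W

Answer: Y R W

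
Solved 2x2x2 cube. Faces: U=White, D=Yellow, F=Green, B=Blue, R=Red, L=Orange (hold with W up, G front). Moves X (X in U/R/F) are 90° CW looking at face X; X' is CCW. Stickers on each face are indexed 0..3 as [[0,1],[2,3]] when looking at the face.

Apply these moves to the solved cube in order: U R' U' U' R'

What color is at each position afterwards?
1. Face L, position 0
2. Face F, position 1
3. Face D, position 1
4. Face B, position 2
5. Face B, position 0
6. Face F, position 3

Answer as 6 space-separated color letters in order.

After move 1 (U): U=WWWW F=RRGG R=BBRR B=OOBB L=GGOO
After move 2 (R'): R=BRBR U=WBWO F=RWGW D=YRYG B=YOYB
After move 3 (U'): U=BOWW F=GGGW R=RWBR B=BRYB L=YOOO
After move 4 (U'): U=OWBW F=YOGW R=GGBR B=RWYB L=BROO
After move 5 (R'): R=GRGB U=OYBR F=YWGW D=YOYW B=GWRB
Query 1: L[0] = B
Query 2: F[1] = W
Query 3: D[1] = O
Query 4: B[2] = R
Query 5: B[0] = G
Query 6: F[3] = W

Answer: B W O R G W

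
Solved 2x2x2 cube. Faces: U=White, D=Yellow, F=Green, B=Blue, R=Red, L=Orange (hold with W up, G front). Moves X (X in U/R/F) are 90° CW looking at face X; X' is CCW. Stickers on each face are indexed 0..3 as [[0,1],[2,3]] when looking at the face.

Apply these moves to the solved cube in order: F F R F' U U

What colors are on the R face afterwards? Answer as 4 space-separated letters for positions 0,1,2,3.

Answer: O G W R

Derivation:
After move 1 (F): F=GGGG U=WWOO R=WRWR D=RRYY L=OYOY
After move 2 (F): F=GGGG U=WWYY R=OROR D=WWYY L=OROR
After move 3 (R): R=OORR U=WGYG F=GWGY D=WBYB B=YBWB
After move 4 (F'): F=WYGG U=WGOR R=BOWR D=RRYB L=OGOY
After move 5 (U): U=OWRG F=BOGG R=YBWR B=OGWB L=WYOY
After move 6 (U): U=ROGW F=YBGG R=OGWR B=WYWB L=BOOY
Query: R face = OGWR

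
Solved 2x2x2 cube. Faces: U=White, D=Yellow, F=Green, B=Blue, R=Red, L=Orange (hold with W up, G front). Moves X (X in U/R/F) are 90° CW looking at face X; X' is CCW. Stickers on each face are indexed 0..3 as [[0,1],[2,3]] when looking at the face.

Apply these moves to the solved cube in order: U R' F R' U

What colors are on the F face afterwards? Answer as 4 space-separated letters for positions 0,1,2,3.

After move 1 (U): U=WWWW F=RRGG R=BBRR B=OOBB L=GGOO
After move 2 (R'): R=BRBR U=WBWO F=RWGW D=YRYG B=YOYB
After move 3 (F): F=GRWW U=WBOG R=WROR D=BBYG L=GYOR
After move 4 (R'): R=RRWO U=WYOY F=GBWG D=BRYW B=GOBB
After move 5 (U): U=OWYY F=RRWG R=GOWO B=GYBB L=GBOR
Query: F face = RRWG

Answer: R R W G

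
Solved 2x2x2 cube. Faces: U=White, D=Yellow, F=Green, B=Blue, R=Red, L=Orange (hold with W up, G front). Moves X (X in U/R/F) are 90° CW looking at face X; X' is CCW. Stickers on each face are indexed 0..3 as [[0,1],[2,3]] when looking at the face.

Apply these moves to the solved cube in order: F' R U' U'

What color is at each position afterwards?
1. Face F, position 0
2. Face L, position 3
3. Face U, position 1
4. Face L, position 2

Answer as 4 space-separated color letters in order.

Answer: R W R O

Derivation:
After move 1 (F'): F=GGGG U=WWRR R=YRYR D=OOYY L=OWOW
After move 2 (R): R=YYRR U=WGRG F=GOGY D=OBYB B=RBWB
After move 3 (U'): U=GGWR F=OWGY R=GORR B=YYWB L=RBOW
After move 4 (U'): U=GRGW F=RBGY R=OWRR B=GOWB L=YYOW
Query 1: F[0] = R
Query 2: L[3] = W
Query 3: U[1] = R
Query 4: L[2] = O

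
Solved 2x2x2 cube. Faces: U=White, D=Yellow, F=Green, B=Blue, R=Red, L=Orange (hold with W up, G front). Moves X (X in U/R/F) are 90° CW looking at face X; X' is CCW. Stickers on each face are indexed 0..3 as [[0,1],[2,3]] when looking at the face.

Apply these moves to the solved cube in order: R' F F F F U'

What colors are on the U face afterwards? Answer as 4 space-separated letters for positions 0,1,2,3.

After move 1 (R'): R=RRRR U=WBWB F=GWGW D=YGYG B=YBYB
After move 2 (F): F=GGWW U=WBOO R=WRBR D=RRYG L=OYOG
After move 3 (F): F=WGWG U=WBGY R=OROR D=BWYG L=OROR
After move 4 (F): F=WWGG U=WBRR R=GRYR D=OOYG L=OBOW
After move 5 (F): F=GWGW U=WBWB R=RRRR D=YGYG L=OOOO
After move 6 (U'): U=BBWW F=OOGW R=GWRR B=RRYB L=YBOO
Query: U face = BBWW

Answer: B B W W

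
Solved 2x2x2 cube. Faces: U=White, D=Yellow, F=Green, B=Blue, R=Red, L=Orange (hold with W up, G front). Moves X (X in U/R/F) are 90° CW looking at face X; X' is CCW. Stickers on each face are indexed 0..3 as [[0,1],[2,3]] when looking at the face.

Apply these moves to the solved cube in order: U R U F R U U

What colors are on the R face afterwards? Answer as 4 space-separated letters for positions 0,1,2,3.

Answer: R Y B O

Derivation:
After move 1 (U): U=WWWW F=RRGG R=BBRR B=OOBB L=GGOO
After move 2 (R): R=RBRB U=WRWG F=RYGY D=YBYO B=WOWB
After move 3 (U): U=WWGR F=RBGY R=WORB B=GGWB L=RYOO
After move 4 (F): F=GRYB U=WWOY R=GORB D=RWYO L=RYOB
After move 5 (R): R=RGBO U=WROB F=GWYO D=RWYG B=YGWB
After move 6 (U): U=OWBR F=RGYO R=YGBO B=RYWB L=GWOB
After move 7 (U): U=BORW F=YGYO R=RYBO B=GWWB L=RGOB
Query: R face = RYBO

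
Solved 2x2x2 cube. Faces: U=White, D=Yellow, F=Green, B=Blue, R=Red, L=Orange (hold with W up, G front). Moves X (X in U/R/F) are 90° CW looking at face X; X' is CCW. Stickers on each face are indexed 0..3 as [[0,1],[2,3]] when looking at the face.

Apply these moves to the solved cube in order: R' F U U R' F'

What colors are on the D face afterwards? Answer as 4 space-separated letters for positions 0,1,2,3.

After move 1 (R'): R=RRRR U=WBWB F=GWGW D=YGYG B=YBYB
After move 2 (F): F=GGWW U=WBOO R=WRBR D=RRYG L=OYOG
After move 3 (U): U=OWOB F=WRWW R=YBBR B=OYYB L=GGOG
After move 4 (U): U=OOBW F=YBWW R=OYBR B=GGYB L=WROG
After move 5 (R'): R=YROB U=OYBG F=YOWW D=RBYW B=GGRB
After move 6 (F'): F=OWYW U=OYYO R=BRRB D=RGYW L=WGOB
Query: D face = RGYW

Answer: R G Y W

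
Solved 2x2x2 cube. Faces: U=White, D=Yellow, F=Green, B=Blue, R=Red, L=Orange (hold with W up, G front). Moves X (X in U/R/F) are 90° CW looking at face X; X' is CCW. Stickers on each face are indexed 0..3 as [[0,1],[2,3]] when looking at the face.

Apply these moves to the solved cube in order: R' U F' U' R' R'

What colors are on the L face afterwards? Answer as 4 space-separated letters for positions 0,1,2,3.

Answer: O O O B

Derivation:
After move 1 (R'): R=RRRR U=WBWB F=GWGW D=YGYG B=YBYB
After move 2 (U): U=WWBB F=RRGW R=YBRR B=OOYB L=GWOO
After move 3 (F'): F=RWRG U=WWYR R=GBYR D=WOYG L=GBOB
After move 4 (U'): U=WRWY F=GBRG R=RWYR B=GBYB L=OOOB
After move 5 (R'): R=WRRY U=WYWG F=GRRY D=WBYG B=GBOB
After move 6 (R'): R=RYWR U=WOWG F=GYRG D=WRYY B=GBBB
Query: L face = OOOB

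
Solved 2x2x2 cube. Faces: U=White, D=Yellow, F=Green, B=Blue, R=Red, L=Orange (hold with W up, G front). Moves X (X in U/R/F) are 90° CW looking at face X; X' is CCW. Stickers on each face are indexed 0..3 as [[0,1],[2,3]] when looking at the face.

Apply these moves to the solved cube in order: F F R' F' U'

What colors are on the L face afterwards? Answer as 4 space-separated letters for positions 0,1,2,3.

After move 1 (F): F=GGGG U=WWOO R=WRWR D=RRYY L=OYOY
After move 2 (F): F=GGGG U=WWYY R=OROR D=WWYY L=OROR
After move 3 (R'): R=RROO U=WBYB F=GWGY D=WGYG B=YBWB
After move 4 (F'): F=WYGG U=WBRO R=GRWO D=RRYG L=OBOY
After move 5 (U'): U=BOWR F=OBGG R=WYWO B=GRWB L=YBOY
Query: L face = YBOY

Answer: Y B O Y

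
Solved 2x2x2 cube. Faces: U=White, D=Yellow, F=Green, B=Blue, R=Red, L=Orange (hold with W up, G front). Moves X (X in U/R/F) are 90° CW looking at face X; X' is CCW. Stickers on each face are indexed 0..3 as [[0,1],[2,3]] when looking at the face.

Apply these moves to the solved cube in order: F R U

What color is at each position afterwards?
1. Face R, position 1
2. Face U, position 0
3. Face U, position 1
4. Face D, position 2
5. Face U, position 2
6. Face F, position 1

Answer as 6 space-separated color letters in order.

After move 1 (F): F=GGGG U=WWOO R=WRWR D=RRYY L=OYOY
After move 2 (R): R=WWRR U=WGOG F=GRGY D=RBYB B=OBWB
After move 3 (U): U=OWGG F=WWGY R=OBRR B=OYWB L=GROY
Query 1: R[1] = B
Query 2: U[0] = O
Query 3: U[1] = W
Query 4: D[2] = Y
Query 5: U[2] = G
Query 6: F[1] = W

Answer: B O W Y G W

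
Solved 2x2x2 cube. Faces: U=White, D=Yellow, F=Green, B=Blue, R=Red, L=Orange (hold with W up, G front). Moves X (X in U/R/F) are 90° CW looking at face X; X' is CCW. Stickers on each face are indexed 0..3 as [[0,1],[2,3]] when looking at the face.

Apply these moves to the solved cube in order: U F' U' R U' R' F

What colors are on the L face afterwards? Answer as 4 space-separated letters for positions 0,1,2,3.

After move 1 (U): U=WWWW F=RRGG R=BBRR B=OOBB L=GGOO
After move 2 (F'): F=RGRG U=WWBR R=YBYR D=GOYY L=GWOW
After move 3 (U'): U=WRWB F=GWRG R=RGYR B=YBBB L=OOOW
After move 4 (R): R=YRRG U=WWWG F=GORY D=GBYY B=BBRB
After move 5 (U'): U=WGWW F=OORY R=GORG B=YRRB L=BBOW
After move 6 (R'): R=OGGR U=WRWY F=OGRW D=GOYY B=YRBB
After move 7 (F): F=ROWG U=WRWB R=WGYR D=GOYY L=BGOO
Query: L face = BGOO

Answer: B G O O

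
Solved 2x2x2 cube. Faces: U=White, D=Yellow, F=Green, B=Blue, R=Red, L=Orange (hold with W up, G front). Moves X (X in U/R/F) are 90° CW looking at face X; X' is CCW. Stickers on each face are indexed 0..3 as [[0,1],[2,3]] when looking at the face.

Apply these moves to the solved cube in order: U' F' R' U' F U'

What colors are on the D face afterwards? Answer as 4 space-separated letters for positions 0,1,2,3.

After move 1 (U'): U=WWWW F=OOGG R=GGRR B=RRBB L=BBOO
After move 2 (F'): F=OGOG U=WWGR R=YGYR D=BOYY L=BWOW
After move 3 (R'): R=GRYY U=WBGR F=OWOR D=BGYG B=YROB
After move 4 (U'): U=BRWG F=BWOR R=OWYY B=GROB L=YROW
After move 5 (F): F=OBRW U=BRWR R=WWGY D=YOYG L=YBOG
After move 6 (U'): U=RRBW F=YBRW R=OBGY B=WWOB L=GROG
Query: D face = YOYG

Answer: Y O Y G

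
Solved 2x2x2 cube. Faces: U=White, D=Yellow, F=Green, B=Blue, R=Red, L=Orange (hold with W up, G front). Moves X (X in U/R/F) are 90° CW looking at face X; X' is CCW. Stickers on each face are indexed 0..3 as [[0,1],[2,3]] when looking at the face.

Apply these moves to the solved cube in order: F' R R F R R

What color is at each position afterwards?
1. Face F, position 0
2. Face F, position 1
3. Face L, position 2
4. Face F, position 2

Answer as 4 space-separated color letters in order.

Answer: G G O B

Derivation:
After move 1 (F'): F=GGGG U=WWRR R=YRYR D=OOYY L=OWOW
After move 2 (R): R=YYRR U=WGRG F=GOGY D=OBYB B=RBWB
After move 3 (R): R=RYRY U=WORY F=GBGB D=OWYR B=GBGB
After move 4 (F): F=GGBB U=WOWW R=RYYY D=RRYR L=OOOW
After move 5 (R): R=YRYY U=WGWB F=GRBR D=RGYG B=WBOB
After move 6 (R): R=YYYR U=WRWR F=GGBG D=ROYW B=BBGB
Query 1: F[0] = G
Query 2: F[1] = G
Query 3: L[2] = O
Query 4: F[2] = B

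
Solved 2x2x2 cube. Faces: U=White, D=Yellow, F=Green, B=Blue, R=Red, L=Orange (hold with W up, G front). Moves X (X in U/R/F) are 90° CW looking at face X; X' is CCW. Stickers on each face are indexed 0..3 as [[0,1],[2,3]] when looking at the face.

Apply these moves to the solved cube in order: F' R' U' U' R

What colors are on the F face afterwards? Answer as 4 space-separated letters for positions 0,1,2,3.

Answer: Y G G G

Derivation:
After move 1 (F'): F=GGGG U=WWRR R=YRYR D=OOYY L=OWOW
After move 2 (R'): R=RRYY U=WBRB F=GWGR D=OGYG B=YBOB
After move 3 (U'): U=BBWR F=OWGR R=GWYY B=RROB L=YBOW
After move 4 (U'): U=BRBW F=YBGR R=OWYY B=GWOB L=RROW
After move 5 (R): R=YOYW U=BBBR F=YGGG D=OOYG B=WWRB
Query: F face = YGGG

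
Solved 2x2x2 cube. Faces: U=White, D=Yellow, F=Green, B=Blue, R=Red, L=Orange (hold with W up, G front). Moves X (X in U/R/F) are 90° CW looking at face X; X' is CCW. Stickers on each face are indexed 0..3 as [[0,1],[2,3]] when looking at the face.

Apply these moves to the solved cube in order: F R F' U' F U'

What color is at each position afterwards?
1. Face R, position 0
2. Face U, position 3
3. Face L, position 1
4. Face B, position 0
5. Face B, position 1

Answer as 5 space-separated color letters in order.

After move 1 (F): F=GGGG U=WWOO R=WRWR D=RRYY L=OYOY
After move 2 (R): R=WWRR U=WGOG F=GRGY D=RBYB B=OBWB
After move 3 (F'): F=RYGG U=WGWR R=BWRR D=YYYB L=OGOO
After move 4 (U'): U=GRWW F=OGGG R=RYRR B=BWWB L=OBOO
After move 5 (F): F=GOGG U=GROB R=WYWR D=RRYB L=OYOY
After move 6 (U'): U=RBGO F=OYGG R=GOWR B=WYWB L=BWOY
Query 1: R[0] = G
Query 2: U[3] = O
Query 3: L[1] = W
Query 4: B[0] = W
Query 5: B[1] = Y

Answer: G O W W Y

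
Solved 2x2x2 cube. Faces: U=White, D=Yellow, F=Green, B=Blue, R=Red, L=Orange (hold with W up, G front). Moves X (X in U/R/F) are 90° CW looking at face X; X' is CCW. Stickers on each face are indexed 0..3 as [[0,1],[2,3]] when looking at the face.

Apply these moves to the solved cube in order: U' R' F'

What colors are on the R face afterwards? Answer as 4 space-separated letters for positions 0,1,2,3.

Answer: O R Y R

Derivation:
After move 1 (U'): U=WWWW F=OOGG R=GGRR B=RRBB L=BBOO
After move 2 (R'): R=GRGR U=WBWR F=OWGW D=YOYG B=YRYB
After move 3 (F'): F=WWOG U=WBGG R=ORYR D=BOYG L=BROW
Query: R face = ORYR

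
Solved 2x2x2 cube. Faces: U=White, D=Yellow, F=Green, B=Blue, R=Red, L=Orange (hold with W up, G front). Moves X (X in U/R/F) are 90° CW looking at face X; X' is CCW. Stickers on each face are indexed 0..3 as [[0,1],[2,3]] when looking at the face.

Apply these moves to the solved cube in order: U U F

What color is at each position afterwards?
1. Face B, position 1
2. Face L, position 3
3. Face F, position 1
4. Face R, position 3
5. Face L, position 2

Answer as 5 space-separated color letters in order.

After move 1 (U): U=WWWW F=RRGG R=BBRR B=OOBB L=GGOO
After move 2 (U): U=WWWW F=BBGG R=OORR B=GGBB L=RROO
After move 3 (F): F=GBGB U=WWOR R=WOWR D=ROYY L=RYOY
Query 1: B[1] = G
Query 2: L[3] = Y
Query 3: F[1] = B
Query 4: R[3] = R
Query 5: L[2] = O

Answer: G Y B R O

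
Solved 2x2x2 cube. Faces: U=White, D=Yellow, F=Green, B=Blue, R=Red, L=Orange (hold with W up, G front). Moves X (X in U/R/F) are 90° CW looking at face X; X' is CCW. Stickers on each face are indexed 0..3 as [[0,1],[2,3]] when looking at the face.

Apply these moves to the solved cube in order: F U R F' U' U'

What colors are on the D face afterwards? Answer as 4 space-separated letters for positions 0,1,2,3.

Answer: G Y Y O

Derivation:
After move 1 (F): F=GGGG U=WWOO R=WRWR D=RRYY L=OYOY
After move 2 (U): U=OWOW F=WRGG R=BBWR B=OYBB L=GGOY
After move 3 (R): R=WBRB U=OROG F=WRGY D=RBYO B=WYWB
After move 4 (F'): F=RYWG U=ORWR R=BBRB D=GYYO L=GGOO
After move 5 (U'): U=RROW F=GGWG R=RYRB B=BBWB L=WYOO
After move 6 (U'): U=RWRO F=WYWG R=GGRB B=RYWB L=BBOO
Query: D face = GYYO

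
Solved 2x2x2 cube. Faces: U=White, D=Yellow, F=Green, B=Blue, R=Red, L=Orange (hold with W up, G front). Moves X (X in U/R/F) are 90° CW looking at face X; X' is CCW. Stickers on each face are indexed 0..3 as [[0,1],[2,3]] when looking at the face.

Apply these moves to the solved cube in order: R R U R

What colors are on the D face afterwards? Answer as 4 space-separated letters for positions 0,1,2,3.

Answer: Y G Y O

Derivation:
After move 1 (R): R=RRRR U=WGWG F=GYGY D=YBYB B=WBWB
After move 2 (R): R=RRRR U=WYWY F=GBGB D=YWYW B=GBGB
After move 3 (U): U=WWYY F=RRGB R=GBRR B=OOGB L=GBOO
After move 4 (R): R=RGRB U=WRYB F=RWGW D=YGYO B=YOWB
Query: D face = YGYO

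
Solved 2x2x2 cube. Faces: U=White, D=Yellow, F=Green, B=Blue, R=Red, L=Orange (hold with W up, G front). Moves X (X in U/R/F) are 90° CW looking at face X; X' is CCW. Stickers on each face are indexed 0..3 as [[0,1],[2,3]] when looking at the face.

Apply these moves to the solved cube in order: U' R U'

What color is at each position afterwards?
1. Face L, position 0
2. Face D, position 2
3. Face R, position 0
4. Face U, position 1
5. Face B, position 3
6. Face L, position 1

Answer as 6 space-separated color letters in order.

After move 1 (U'): U=WWWW F=OOGG R=GGRR B=RRBB L=BBOO
After move 2 (R): R=RGRG U=WOWG F=OYGY D=YBYR B=WRWB
After move 3 (U'): U=OGWW F=BBGY R=OYRG B=RGWB L=WROO
Query 1: L[0] = W
Query 2: D[2] = Y
Query 3: R[0] = O
Query 4: U[1] = G
Query 5: B[3] = B
Query 6: L[1] = R

Answer: W Y O G B R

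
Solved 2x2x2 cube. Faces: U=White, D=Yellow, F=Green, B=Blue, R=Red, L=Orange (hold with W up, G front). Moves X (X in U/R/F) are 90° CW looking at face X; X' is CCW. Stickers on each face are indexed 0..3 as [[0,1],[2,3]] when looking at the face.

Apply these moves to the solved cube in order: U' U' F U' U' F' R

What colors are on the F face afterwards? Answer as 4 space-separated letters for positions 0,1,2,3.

Answer: G Y G Y

Derivation:
After move 1 (U'): U=WWWW F=OOGG R=GGRR B=RRBB L=BBOO
After move 2 (U'): U=WWWW F=BBGG R=OORR B=GGBB L=RROO
After move 3 (F): F=GBGB U=WWOR R=WOWR D=ROYY L=RYOY
After move 4 (U'): U=WRWO F=RYGB R=GBWR B=WOBB L=GGOY
After move 5 (U'): U=ROWW F=GGGB R=RYWR B=GBBB L=WOOY
After move 6 (F'): F=GBGG U=RORW R=OYRR D=OYYY L=WWOW
After move 7 (R): R=RORY U=RBRG F=GYGY D=OBYG B=WBOB
Query: F face = GYGY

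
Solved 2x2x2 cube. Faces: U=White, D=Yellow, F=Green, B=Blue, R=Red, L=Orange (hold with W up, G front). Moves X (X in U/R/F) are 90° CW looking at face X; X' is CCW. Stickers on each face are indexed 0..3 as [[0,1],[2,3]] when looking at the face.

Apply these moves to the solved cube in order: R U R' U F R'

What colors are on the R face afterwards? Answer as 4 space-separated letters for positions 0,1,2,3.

Answer: O R O W

Derivation:
After move 1 (R): R=RRRR U=WGWG F=GYGY D=YBYB B=WBWB
After move 2 (U): U=WWGG F=RRGY R=WBRR B=OOWB L=GYOO
After move 3 (R'): R=BRWR U=WWGO F=RWGG D=YRYY B=BOBB
After move 4 (U): U=GWOW F=BRGG R=BOWR B=GYBB L=RWOO
After move 5 (F): F=GBGR U=GWOW R=OOWR D=WBYY L=RYOR
After move 6 (R'): R=OROW U=GBOG F=GWGW D=WBYR B=YYBB
Query: R face = OROW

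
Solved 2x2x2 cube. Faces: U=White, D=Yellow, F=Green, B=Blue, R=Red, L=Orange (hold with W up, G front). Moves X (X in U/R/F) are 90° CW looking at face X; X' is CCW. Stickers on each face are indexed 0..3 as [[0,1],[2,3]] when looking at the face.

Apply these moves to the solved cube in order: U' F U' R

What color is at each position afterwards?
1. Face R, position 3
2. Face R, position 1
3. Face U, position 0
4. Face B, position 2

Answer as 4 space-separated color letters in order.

After move 1 (U'): U=WWWW F=OOGG R=GGRR B=RRBB L=BBOO
After move 2 (F): F=GOGO U=WWOB R=WGWR D=RGYY L=BYOY
After move 3 (U'): U=WBWO F=BYGO R=GOWR B=WGBB L=RROY
After move 4 (R): R=WGRO U=WYWO F=BGGY D=RBYW B=OGBB
Query 1: R[3] = O
Query 2: R[1] = G
Query 3: U[0] = W
Query 4: B[2] = B

Answer: O G W B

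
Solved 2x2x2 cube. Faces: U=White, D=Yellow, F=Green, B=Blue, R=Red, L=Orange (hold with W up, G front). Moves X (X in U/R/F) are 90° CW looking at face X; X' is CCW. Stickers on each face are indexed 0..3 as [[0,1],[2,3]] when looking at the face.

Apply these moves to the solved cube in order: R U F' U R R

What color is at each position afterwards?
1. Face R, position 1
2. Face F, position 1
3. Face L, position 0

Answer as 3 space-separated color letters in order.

After move 1 (R): R=RRRR U=WGWG F=GYGY D=YBYB B=WBWB
After move 2 (U): U=WWGG F=RRGY R=WBRR B=OOWB L=GYOO
After move 3 (F'): F=RYRG U=WWWR R=BBYR D=YOYB L=GGOG
After move 4 (U): U=WWRW F=BBRG R=OOYR B=GGWB L=RYOG
After move 5 (R): R=YORO U=WBRG F=BORB D=YWYG B=WGWB
After move 6 (R): R=RYOO U=WORB F=BWRG D=YWYW B=GGBB
Query 1: R[1] = Y
Query 2: F[1] = W
Query 3: L[0] = R

Answer: Y W R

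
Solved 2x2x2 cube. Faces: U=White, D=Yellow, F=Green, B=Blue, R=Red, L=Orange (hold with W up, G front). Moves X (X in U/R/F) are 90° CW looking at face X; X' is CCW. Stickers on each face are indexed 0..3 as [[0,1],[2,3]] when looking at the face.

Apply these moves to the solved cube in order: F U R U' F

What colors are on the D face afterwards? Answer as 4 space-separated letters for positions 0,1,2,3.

Answer: R W Y O

Derivation:
After move 1 (F): F=GGGG U=WWOO R=WRWR D=RRYY L=OYOY
After move 2 (U): U=OWOW F=WRGG R=BBWR B=OYBB L=GGOY
After move 3 (R): R=WBRB U=OROG F=WRGY D=RBYO B=WYWB
After move 4 (U'): U=RGOO F=GGGY R=WRRB B=WBWB L=WYOY
After move 5 (F): F=GGYG U=RGYY R=OROB D=RWYO L=WROB
Query: D face = RWYO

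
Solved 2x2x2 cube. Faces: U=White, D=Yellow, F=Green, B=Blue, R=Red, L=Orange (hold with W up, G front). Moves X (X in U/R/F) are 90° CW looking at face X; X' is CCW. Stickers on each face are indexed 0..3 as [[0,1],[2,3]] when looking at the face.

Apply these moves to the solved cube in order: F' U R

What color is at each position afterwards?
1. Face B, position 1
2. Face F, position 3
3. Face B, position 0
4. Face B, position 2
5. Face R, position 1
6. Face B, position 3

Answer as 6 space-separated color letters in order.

After move 1 (F'): F=GGGG U=WWRR R=YRYR D=OOYY L=OWOW
After move 2 (U): U=RWRW F=YRGG R=BBYR B=OWBB L=GGOW
After move 3 (R): R=YBRB U=RRRG F=YOGY D=OBYO B=WWWB
Query 1: B[1] = W
Query 2: F[3] = Y
Query 3: B[0] = W
Query 4: B[2] = W
Query 5: R[1] = B
Query 6: B[3] = B

Answer: W Y W W B B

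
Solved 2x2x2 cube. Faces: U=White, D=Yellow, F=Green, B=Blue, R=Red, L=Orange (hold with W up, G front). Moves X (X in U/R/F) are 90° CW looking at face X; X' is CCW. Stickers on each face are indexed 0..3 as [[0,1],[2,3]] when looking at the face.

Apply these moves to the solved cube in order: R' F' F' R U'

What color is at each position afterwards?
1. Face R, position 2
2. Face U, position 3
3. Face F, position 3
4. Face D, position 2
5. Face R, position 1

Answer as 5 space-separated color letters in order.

After move 1 (R'): R=RRRR U=WBWB F=GWGW D=YGYG B=YBYB
After move 2 (F'): F=WWGG U=WBRR R=GRYR D=OOYG L=OBOW
After move 3 (F'): F=WGWG U=WBGY R=OROR D=BWYG L=OROR
After move 4 (R): R=OORR U=WGGG F=WWWG D=BYYY B=YBBB
After move 5 (U'): U=GGWG F=ORWG R=WWRR B=OOBB L=YBOR
Query 1: R[2] = R
Query 2: U[3] = G
Query 3: F[3] = G
Query 4: D[2] = Y
Query 5: R[1] = W

Answer: R G G Y W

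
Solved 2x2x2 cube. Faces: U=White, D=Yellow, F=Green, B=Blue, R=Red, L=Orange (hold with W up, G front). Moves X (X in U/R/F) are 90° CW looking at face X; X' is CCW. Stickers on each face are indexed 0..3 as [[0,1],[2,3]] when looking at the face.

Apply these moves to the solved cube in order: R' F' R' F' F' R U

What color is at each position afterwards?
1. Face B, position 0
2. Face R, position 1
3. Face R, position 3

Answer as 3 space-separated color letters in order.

Answer: O B R

Derivation:
After move 1 (R'): R=RRRR U=WBWB F=GWGW D=YGYG B=YBYB
After move 2 (F'): F=WWGG U=WBRR R=GRYR D=OOYG L=OBOW
After move 3 (R'): R=RRGY U=WYRY F=WBGR D=OWYG B=GBOB
After move 4 (F'): F=BRWG U=WYRG R=WROY D=BWYG L=OYOR
After move 5 (F'): F=RGBW U=WYWO R=WRBY D=YRYG L=OGOR
After move 6 (R): R=BWYR U=WGWW F=RRBG D=YOYG B=OBYB
After move 7 (U): U=WWWG F=BWBG R=OBYR B=OGYB L=RROR
Query 1: B[0] = O
Query 2: R[1] = B
Query 3: R[3] = R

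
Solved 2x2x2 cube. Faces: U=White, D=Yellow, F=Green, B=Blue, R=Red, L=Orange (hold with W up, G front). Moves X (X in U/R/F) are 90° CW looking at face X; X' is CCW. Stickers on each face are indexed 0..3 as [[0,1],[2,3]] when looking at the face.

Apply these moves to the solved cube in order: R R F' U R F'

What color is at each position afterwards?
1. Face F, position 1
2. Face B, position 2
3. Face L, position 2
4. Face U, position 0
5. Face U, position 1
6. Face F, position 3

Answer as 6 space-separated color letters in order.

After move 1 (R): R=RRRR U=WGWG F=GYGY D=YBYB B=WBWB
After move 2 (R): R=RRRR U=WYWY F=GBGB D=YWYW B=GBGB
After move 3 (F'): F=BBGG U=WYRR R=WRYR D=OOYW L=OYOW
After move 4 (U): U=RWRY F=WRGG R=GBYR B=OYGB L=BBOW
After move 5 (R): R=YGRB U=RRRG F=WOGW D=OGYO B=YYWB
After move 6 (F'): F=OWWG U=RRYR R=GGOB D=BWYO L=BGOR
Query 1: F[1] = W
Query 2: B[2] = W
Query 3: L[2] = O
Query 4: U[0] = R
Query 5: U[1] = R
Query 6: F[3] = G

Answer: W W O R R G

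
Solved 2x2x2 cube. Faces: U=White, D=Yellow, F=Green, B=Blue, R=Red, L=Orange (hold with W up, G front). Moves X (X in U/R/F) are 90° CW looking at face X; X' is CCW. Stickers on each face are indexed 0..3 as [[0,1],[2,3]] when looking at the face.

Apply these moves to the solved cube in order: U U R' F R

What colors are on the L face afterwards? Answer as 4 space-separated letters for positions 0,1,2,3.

After move 1 (U): U=WWWW F=RRGG R=BBRR B=OOBB L=GGOO
After move 2 (U): U=WWWW F=BBGG R=OORR B=GGBB L=RROO
After move 3 (R'): R=OROR U=WBWG F=BWGW D=YBYG B=YGYB
After move 4 (F): F=GBWW U=WBOR R=WRGR D=OOYG L=RYOB
After move 5 (R): R=GWRR U=WBOW F=GOWG D=OYYY B=RGBB
Query: L face = RYOB

Answer: R Y O B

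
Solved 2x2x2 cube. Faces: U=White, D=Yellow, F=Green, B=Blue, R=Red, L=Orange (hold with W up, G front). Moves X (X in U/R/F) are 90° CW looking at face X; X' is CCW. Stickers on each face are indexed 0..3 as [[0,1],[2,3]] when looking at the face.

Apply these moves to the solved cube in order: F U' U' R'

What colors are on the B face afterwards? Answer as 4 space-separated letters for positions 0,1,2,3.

After move 1 (F): F=GGGG U=WWOO R=WRWR D=RRYY L=OYOY
After move 2 (U'): U=WOWO F=OYGG R=GGWR B=WRBB L=BBOY
After move 3 (U'): U=OOWW F=BBGG R=OYWR B=GGBB L=WROY
After move 4 (R'): R=YROW U=OBWG F=BOGW D=RBYG B=YGRB
Query: B face = YGRB

Answer: Y G R B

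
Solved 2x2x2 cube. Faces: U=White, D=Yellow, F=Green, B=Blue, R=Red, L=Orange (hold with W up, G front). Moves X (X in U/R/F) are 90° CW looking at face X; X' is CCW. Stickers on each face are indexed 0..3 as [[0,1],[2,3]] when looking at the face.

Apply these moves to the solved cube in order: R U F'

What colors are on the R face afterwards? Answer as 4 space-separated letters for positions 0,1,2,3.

Answer: B B Y R

Derivation:
After move 1 (R): R=RRRR U=WGWG F=GYGY D=YBYB B=WBWB
After move 2 (U): U=WWGG F=RRGY R=WBRR B=OOWB L=GYOO
After move 3 (F'): F=RYRG U=WWWR R=BBYR D=YOYB L=GGOG
Query: R face = BBYR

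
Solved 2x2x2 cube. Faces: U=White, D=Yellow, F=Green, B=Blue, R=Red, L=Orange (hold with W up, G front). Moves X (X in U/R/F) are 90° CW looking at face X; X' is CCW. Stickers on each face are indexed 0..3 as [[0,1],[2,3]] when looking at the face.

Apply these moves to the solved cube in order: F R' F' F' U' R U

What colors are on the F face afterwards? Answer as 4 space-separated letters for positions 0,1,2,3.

After move 1 (F): F=GGGG U=WWOO R=WRWR D=RRYY L=OYOY
After move 2 (R'): R=RRWW U=WBOB F=GWGO D=RGYG B=YBRB
After move 3 (F'): F=WOGG U=WBRW R=GRRW D=YYYG L=OBOO
After move 4 (F'): F=OGWG U=WBGR R=YRYW D=BOYG L=OWOR
After move 5 (U'): U=BRWG F=OWWG R=OGYW B=YRRB L=YBOR
After move 6 (R): R=YOWG U=BWWG F=OOWG D=BRYY B=GRRB
After move 7 (U): U=WBGW F=YOWG R=GRWG B=YBRB L=OOOR
Query: F face = YOWG

Answer: Y O W G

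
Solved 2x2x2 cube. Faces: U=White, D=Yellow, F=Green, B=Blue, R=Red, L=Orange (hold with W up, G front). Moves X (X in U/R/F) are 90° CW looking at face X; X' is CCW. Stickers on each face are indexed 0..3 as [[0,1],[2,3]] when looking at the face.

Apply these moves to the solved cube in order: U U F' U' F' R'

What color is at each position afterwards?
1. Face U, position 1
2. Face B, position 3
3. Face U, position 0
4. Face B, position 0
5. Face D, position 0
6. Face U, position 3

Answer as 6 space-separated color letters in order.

Answer: B B W Y G Y

Derivation:
After move 1 (U): U=WWWW F=RRGG R=BBRR B=OOBB L=GGOO
After move 2 (U): U=WWWW F=BBGG R=OORR B=GGBB L=RROO
After move 3 (F'): F=BGBG U=WWOR R=YOYR D=ROYY L=RWOW
After move 4 (U'): U=WRWO F=RWBG R=BGYR B=YOBB L=GGOW
After move 5 (F'): F=WGRB U=WRBY R=OGRR D=GWYY L=GOOW
After move 6 (R'): R=GROR U=WBBY F=WRRY D=GGYB B=YOWB
Query 1: U[1] = B
Query 2: B[3] = B
Query 3: U[0] = W
Query 4: B[0] = Y
Query 5: D[0] = G
Query 6: U[3] = Y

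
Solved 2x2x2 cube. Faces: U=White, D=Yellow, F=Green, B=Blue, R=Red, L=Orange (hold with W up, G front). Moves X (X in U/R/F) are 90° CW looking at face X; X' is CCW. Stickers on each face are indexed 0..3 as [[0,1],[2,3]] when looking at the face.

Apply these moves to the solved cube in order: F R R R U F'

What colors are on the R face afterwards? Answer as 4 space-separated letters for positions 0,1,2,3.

Answer: G B R W

Derivation:
After move 1 (F): F=GGGG U=WWOO R=WRWR D=RRYY L=OYOY
After move 2 (R): R=WWRR U=WGOG F=GRGY D=RBYB B=OBWB
After move 3 (R): R=RWRW U=WROY F=GBGB D=RWYO B=GBGB
After move 4 (R): R=RRWW U=WBOB F=GWGO D=RGYG B=YBRB
After move 5 (U): U=OWBB F=RRGO R=YBWW B=OYRB L=GWOY
After move 6 (F'): F=RORG U=OWYW R=GBRW D=WYYG L=GBOB
Query: R face = GBRW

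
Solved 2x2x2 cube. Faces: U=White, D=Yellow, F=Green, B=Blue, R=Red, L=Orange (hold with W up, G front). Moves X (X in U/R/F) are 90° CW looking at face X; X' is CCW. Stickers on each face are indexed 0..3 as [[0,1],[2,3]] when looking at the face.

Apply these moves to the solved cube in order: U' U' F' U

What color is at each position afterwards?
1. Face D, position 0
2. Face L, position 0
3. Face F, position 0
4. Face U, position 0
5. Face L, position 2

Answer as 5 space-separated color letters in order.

Answer: R B Y O O

Derivation:
After move 1 (U'): U=WWWW F=OOGG R=GGRR B=RRBB L=BBOO
After move 2 (U'): U=WWWW F=BBGG R=OORR B=GGBB L=RROO
After move 3 (F'): F=BGBG U=WWOR R=YOYR D=ROYY L=RWOW
After move 4 (U): U=OWRW F=YOBG R=GGYR B=RWBB L=BGOW
Query 1: D[0] = R
Query 2: L[0] = B
Query 3: F[0] = Y
Query 4: U[0] = O
Query 5: L[2] = O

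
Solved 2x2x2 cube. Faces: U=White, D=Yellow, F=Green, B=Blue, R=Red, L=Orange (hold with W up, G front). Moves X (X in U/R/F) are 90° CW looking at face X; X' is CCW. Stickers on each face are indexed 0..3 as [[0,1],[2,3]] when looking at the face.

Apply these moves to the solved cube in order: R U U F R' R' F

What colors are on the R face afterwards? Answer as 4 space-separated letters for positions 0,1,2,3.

Answer: O W B G

Derivation:
After move 1 (R): R=RRRR U=WGWG F=GYGY D=YBYB B=WBWB
After move 2 (U): U=WWGG F=RRGY R=WBRR B=OOWB L=GYOO
After move 3 (U): U=GWGW F=WBGY R=OORR B=GYWB L=RROO
After move 4 (F): F=GWYB U=GWOR R=GOWR D=ROYB L=RYOB
After move 5 (R'): R=ORGW U=GWOG F=GWYR D=RWYB B=BYOB
After move 6 (R'): R=RWOG U=GOOB F=GWYG D=RWYR B=BYWB
After move 7 (F): F=YGGW U=GOBY R=OWBG D=ORYR L=RROW
Query: R face = OWBG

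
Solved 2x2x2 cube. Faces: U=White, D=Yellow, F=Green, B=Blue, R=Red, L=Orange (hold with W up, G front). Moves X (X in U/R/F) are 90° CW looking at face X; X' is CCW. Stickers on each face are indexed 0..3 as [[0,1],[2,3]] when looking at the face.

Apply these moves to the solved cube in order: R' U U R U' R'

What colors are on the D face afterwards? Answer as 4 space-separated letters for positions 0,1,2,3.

Answer: Y R Y G

Derivation:
After move 1 (R'): R=RRRR U=WBWB F=GWGW D=YGYG B=YBYB
After move 2 (U): U=WWBB F=RRGW R=YBRR B=OOYB L=GWOO
After move 3 (U): U=BWBW F=YBGW R=OORR B=GWYB L=RROO
After move 4 (R): R=RORO U=BBBW F=YGGG D=YYYG B=WWWB
After move 5 (U'): U=BWBB F=RRGG R=YGRO B=ROWB L=WWOO
After move 6 (R'): R=GOYR U=BWBR F=RWGB D=YRYG B=GOYB
Query: D face = YRYG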